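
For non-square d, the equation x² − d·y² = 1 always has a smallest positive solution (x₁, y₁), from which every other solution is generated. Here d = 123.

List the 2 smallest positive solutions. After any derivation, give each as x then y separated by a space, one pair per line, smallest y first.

d=123: √d = [11; 11,22] (ℓ=2, even), read p_1/q_1
i=0: a=11 ⇒ p=11, q=1
i=1: a=11 ⇒ p=122, q=11
→ (122, 11).  Check: 122²=14884, 123·11²=14883, difference 1.
(122+11√123)^2 = 29767 + 2684√123

122 11
29767 2684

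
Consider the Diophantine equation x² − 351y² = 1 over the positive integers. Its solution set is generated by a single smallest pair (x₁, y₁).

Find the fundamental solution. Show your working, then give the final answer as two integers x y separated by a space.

√351 = [18; 1,2,1,3,2,2,2,3,1,2,1,36, …], period ℓ=12 (even) → k=11
i=0: a=18 ⇒ p=18, q=1
…
i=2: a=2 ⇒ p=56, q=3
…
i=4: a=3 ⇒ p=281, q=15
…
i=6: a=2 ⇒ p=1555, q=83
i=7: a=2 ⇒ p=3747, q=200
i=8: a=3 ⇒ p=12796, q=683
…
i=10: a=2 ⇒ p=45882, q=2449
i=11: a=1 ⇒ p=62425, q=3332
→ (62425, 3332).  Check: 62425²=3896880625, 351·3332²=3896880624, difference 1.

62425 3332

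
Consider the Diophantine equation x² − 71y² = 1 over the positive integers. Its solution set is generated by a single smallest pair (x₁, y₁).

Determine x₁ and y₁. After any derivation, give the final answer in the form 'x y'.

√71 = [8; 2,2,1,7,1,2,2,16, …], period ℓ=8 (even) → k=7
a_0=8:  p_0=8·1+0=8,  q_0=8·0+1=1
a_1=2:  p_1=2·8+1=17,  q_1=2·1+0=2
a_2=2:  p_2=2·17+8=42,  q_2=2·2+1=5
a_3=1:  p_3=1·42+17=59,  q_3=1·5+2=7
a_4=7:  p_4=7·59+42=455,  q_4=7·7+5=54
…
a_6=2:  p_6=2·514+455=1483,  q_6=2·61+54=176
a_7=2:  p_7=2·1483+514=3480,  q_7=2·176+61=413
(x₁, y₁) = (3480, 413);  3480² − 71·413² = 1 ✓

3480 413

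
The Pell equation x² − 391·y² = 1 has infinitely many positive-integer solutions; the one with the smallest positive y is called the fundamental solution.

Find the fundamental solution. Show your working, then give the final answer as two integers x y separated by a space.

[19; 1,3,2,2,1,…,3,1,38] for √391; ℓ=16 ⇒ convergent index 15
a_0=19:  p_0=19·1+0=19,  q_0=19·0+1=1
a_1=1:  p_1=1·19+1=20,  q_1=1·1+0=1
…
a_4=2:  p_4=2·178+79=435,  q_4=2·9+4=22
a_5=1:  p_5=1·435+178=613,  q_5=1·22+9=31
a_6=1:  p_6=1·613+435=1048,  q_6=1·31+22=53
a_7=2:  p_7=2·1048+613=2709,  q_7=2·53+31=137
a_8=19:  p_8=19·2709+1048=52519,  q_8=19·137+53=2656
a_9=2:  p_9=2·52519+2709=107747,  q_9=2·2656+137=5449
a_10=1:  p_10=1·107747+52519=160266,  q_10=1·5449+2656=8105
a_11=1:  p_11=1·160266+107747=268013,  q_11=1·8105+5449=13554
…
a_14=3:  p_14=3·1660597+696292=5678083,  q_14=3·83980+35213=287153
a_15=1:  p_15=1·5678083+1660597=7338680,  q_15=1·287153+83980=371133
fundamental: x₁=7338680, y₁=371133  (since 53856224142400 − 391·137739703689 = 1)

7338680 371133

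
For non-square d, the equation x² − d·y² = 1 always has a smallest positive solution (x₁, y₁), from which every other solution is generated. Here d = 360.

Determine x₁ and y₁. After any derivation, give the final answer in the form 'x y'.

√360 = [18; 1,36, …], period ℓ=2 (even) → k=1
k=0  a_k=18  p_k/q_k = 18/1
k=1  a_k=1  p_k/q_k = 19/1
(x₁, y₁) = (19, 1);  19² − 360·1² = 1 ✓

19 1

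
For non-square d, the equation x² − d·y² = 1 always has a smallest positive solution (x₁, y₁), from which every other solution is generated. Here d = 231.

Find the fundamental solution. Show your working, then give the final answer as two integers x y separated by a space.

[15; 5,30] for √231; ℓ=2 ⇒ convergent index 1
a_0=15:  p_0=15·1+0=15,  q_0=15·0+1=1
a_1=5:  p_1=5·15+1=76,  q_1=5·1+0=5
→ (76, 5).  Check: 76²=5776, 231·5²=5775, difference 1.

76 5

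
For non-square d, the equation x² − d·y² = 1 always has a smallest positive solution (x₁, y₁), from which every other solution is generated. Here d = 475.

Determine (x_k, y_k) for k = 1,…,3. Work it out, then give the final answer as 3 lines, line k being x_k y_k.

57799 2652
6681448801 306565896
772362118440199 35438404443156

d=475: √d = [21; 1,3,1,6,2,6,1,3,1,42] (ℓ=10, even), read p_9/q_9
step 0: (21, 1)  from 21·(1,0) + (0,1)
…
step 3: (109, 5)  from 1·(87,4) + (22,1)
…
step 5: (1591, 73)  from 2·(741,34) + (109,5)
step 6: (10287, 472)  from 6·(1591,73) + (741,34)
…
step 8: (45921, 2107)  from 3·(11878,545) + (10287,472)
step 9: (57799, 2652)  from 1·(45921,2107) + (11878,545)
→ (57799, 2652).  Check: 57799²=3340724401, 475·2652²=3340724400, difference 1.
k=2:  x_2 = 57799·57799+475·2652·2652 = 6681448801,  y_2 = 57799·2652+2652·57799 = 306565896
k=3:  x_3 = 57799·6681448801+475·2652·306565896 = 772362118440199,  y_3 = 57799·306565896+2652·6681448801 = 35438404443156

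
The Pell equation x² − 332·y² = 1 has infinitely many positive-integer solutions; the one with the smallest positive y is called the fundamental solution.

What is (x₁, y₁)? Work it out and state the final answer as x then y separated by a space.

13447 738

d=332: √d = [18; 4,1,1,8,1,1,4,36] (ℓ=8, even), read p_7/q_7
i=0: a=18 ⇒ p=18, q=1
…
i=4: a=8 ⇒ p=1403, q=77
i=5: a=1 ⇒ p=1567, q=86
i=6: a=1 ⇒ p=2970, q=163
i=7: a=4 ⇒ p=13447, q=738
fundamental: x₁=13447, y₁=738  (since 180821809 − 332·544644 = 1)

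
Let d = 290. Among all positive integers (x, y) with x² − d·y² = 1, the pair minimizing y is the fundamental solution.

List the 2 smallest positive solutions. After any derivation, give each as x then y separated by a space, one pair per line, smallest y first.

579 34
670481 39372

d=290: √d = [17; 34] (ℓ=1, odd), read p_1/q_1
k=0  a_k=17  p_k/q_k = 17/1
k=1  a_k=34  p_k/q_k = 579/34
fundamental: x₁=579, y₁=34  (since 335241 − 290·1156 = 1)
n=2: (579,34)∘(579,34) = (579·579+290·34·34, 579·34+34·579) = (670481,39372)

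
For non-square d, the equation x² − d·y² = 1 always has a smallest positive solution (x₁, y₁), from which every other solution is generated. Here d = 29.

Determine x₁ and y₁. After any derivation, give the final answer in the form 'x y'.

9801 1820

[5; 2,1,1,2,10] for √29; ℓ=5 ⇒ convergent index 9
step 0: (5, 1)  from 5·(1,0) + (0,1)
step 1: (11, 2)  from 2·(5,1) + (1,0)
step 2: (16, 3)  from 1·(11,2) + (5,1)
step 3: (27, 5)  from 1·(16,3) + (11,2)
…
step 5: (727, 135)  from 10·(70,13) + (27,5)
…
step 7: (2251, 418)  from 1·(1524,283) + (727,135)
step 8: (3775, 701)  from 1·(2251,418) + (1524,283)
step 9: (9801, 1820)  from 2·(3775,701) + (2251,418)
→ (9801, 1820).  Check: 9801²=96059601, 29·1820²=96059600, difference 1.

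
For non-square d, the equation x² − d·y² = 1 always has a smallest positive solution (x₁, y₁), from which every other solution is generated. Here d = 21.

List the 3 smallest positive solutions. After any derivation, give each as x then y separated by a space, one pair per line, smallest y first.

55 12
6049 1320
665335 145188

[4; 1,1,2,1,1,8] for √21; ℓ=6 ⇒ convergent index 5
i=0: a=4 ⇒ p=4, q=1
i=1: a=1 ⇒ p=5, q=1
i=2: a=1 ⇒ p=9, q=2
…
i=4: a=1 ⇒ p=32, q=7
i=5: a=1 ⇒ p=55, q=12
→ (55, 12).  Check: 55²=3025, 21·12²=3024, difference 1.
n=2: (55,12)∘(55,12) = (55·55+21·12·12, 55·12+12·55) = (6049,1320)
n=3: (6049,1320)∘(55,12) = (55·6049+21·12·1320, 55·1320+12·6049) = (665335,145188)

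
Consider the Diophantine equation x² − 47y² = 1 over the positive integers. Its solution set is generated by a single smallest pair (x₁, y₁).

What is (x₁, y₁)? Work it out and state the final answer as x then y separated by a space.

√47 = [6; 1,5,1,12, …], period ℓ=4 (even) → k=3
k=0  a_k=6  p_k/q_k = 6/1
…
k=2  a_k=5  p_k/q_k = 41/6
k=3  a_k=1  p_k/q_k = 48/7
fundamental: x₁=48, y₁=7  (since 2304 − 47·49 = 1)

48 7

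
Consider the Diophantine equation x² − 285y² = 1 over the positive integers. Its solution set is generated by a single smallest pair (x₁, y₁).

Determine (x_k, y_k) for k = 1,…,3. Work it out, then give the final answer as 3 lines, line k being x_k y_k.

√285 → a₀=16, period (1,7,2,7,1,32); ℓ=6 even so k=5
step 0: (16, 1)  from 16·(1,0) + (0,1)
step 1: (17, 1)  from 1·(16,1) + (1,0)
…
step 3: (287, 17)  from 2·(135,8) + (17,1)
step 4: (2144, 127)  from 7·(287,17) + (135,8)
step 5: (2431, 144)  from 1·(2144,127) + (287,17)
→ (2431, 144).  Check: 2431²=5909761, 285·144²=5909760, difference 1.
(2431+144√285)^2 = 11819521 + 700128√285
(2431+144√285)^3 = 57466508671 + 3404022192√285

2431 144
11819521 700128
57466508671 3404022192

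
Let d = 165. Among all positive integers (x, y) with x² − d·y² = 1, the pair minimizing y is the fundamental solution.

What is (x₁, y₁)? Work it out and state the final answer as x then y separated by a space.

1079 84

[12; 1,5,2,5,1,24] for √165; ℓ=6 ⇒ convergent index 5
a_0=12:  p_0=12·1+0=12,  q_0=12·0+1=1
…
a_2=5:  p_2=5·13+12=77,  q_2=5·1+1=6
a_3=2:  p_3=2·77+13=167,  q_3=2·6+1=13
a_4=5:  p_4=5·167+77=912,  q_4=5·13+6=71
a_5=1:  p_5=1·912+167=1079,  q_5=1·71+13=84
fundamental: x₁=1079, y₁=84  (since 1164241 − 165·7056 = 1)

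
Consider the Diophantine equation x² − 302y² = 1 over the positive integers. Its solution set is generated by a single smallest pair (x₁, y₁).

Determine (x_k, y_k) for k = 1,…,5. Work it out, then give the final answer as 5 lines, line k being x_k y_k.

4276623 246092
36579008568257 2104885414632
312869258720405635599 18003602753159249380
2676047735673238042056036097 153989243234046232237072848
22888894590955867721004902116885263 1317107878734614996094061229615228

[17; 2,1,1,1,4,…,1,2,34] for √302; ℓ=16 ⇒ convergent index 15
a_0=17:  p_0=17·1+0=17,  q_0=17·0+1=1
a_1=2:  p_1=2·17+1=35,  q_1=2·1+0=2
…
a_3=1:  p_3=1·52+35=87,  q_3=1·3+2=5
…
a_5=4:  p_5=4·139+87=643,  q_5=4·8+5=37
a_6=2:  p_6=2·643+139=1425,  q_6=2·37+8=82
…
a_8=16:  p_8=16·2068+1425=34513,  q_8=16·119+82=1986
a_9=1:  p_9=1·34513+2068=36581,  q_9=1·1986+119=2105
a_10=2:  p_10=2·36581+34513=107675,  q_10=2·2105+1986=6196
…
a_12=1:  p_12=1·467281+107675=574956,  q_12=1·26889+6196=33085
…
a_14=1:  p_14=1·1042237+574956=1617193,  q_14=1·59974+33085=93059
a_15=2:  p_15=2·1617193+1042237=4276623,  q_15=2·93059+59974=246092
fundamental: x₁=4276623, y₁=246092  (since 18289504284129 − 302·60561272464 = 1)
(4276623+246092√302)^2 = 36579008568257 + 2104885414632√302
(4276623+246092√302)^3 = 312869258720405635599 + 18003602753159249380√302
(4276623+246092√302)^4 = 2676047735673238042056036097 + 153989243234046232237072848√302
(4276623+246092√302)^5 = 22888894590955867721004902116885263 + 1317107878734614996094061229615228√302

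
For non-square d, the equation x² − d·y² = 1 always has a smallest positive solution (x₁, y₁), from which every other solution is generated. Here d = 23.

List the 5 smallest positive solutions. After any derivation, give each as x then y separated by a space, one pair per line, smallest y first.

24 5
1151 240
55224 11515
2649601 552480
127125624 26507525

√23 → a₀=4, period (1,3,1,8); ℓ=4 even so k=3
step 0: (4, 1)  from 4·(1,0) + (0,1)
step 1: (5, 1)  from 1·(4,1) + (1,0)
step 2: (19, 4)  from 3·(5,1) + (4,1)
step 3: (24, 5)  from 1·(19,4) + (5,1)
→ (24, 5).  Check: 24²=576, 23·5²=575, difference 1.
(24+5√23)^2 = 1151 + 240√23
(24+5√23)^3 = 55224 + 11515√23
(24+5√23)^4 = 2649601 + 552480√23
(24+5√23)^5 = 127125624 + 26507525√23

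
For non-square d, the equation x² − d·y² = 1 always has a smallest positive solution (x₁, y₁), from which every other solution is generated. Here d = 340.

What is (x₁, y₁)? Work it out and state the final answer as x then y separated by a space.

√340 → a₀=18, period (2,3,1,1,1,…,3,2,36); ℓ=14 even so k=13
step 0: (18, 1)  from 18·(1,0) + (0,1)
step 1: (37, 2)  from 2·(18,1) + (1,0)
…
step 4: (295, 16)  from 1·(166,9) + (129,7)
…
step 6: (756, 41)  from 1·(461,25) + (295,16)
step 7: (6509, 353)  from 8·(756,41) + (461,25)
…
step 9: (13774, 747)  from 1·(7265,394) + (6509,353)
step 10: (21039, 1141)  from 1·(13774,747) + (7265,394)
step 11: (34813, 1888)  from 1·(21039,1141) + (13774,747)
step 12: (125478, 6805)  from 3·(34813,1888) + (21039,1141)
step 13: (285769, 15498)  from 2·(125478,6805) + (34813,1888)
(x₁, y₁) = (285769, 15498);  285769² − 340·15498² = 1 ✓

285769 15498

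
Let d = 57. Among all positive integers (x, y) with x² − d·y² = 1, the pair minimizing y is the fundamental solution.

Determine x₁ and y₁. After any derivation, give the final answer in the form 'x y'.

151 20

[7; 1,1,4,1,1,14] for √57; ℓ=6 ⇒ convergent index 5
k=0  a_k=7  p_k/q_k = 7/1
k=1  a_k=1  p_k/q_k = 8/1
k=2  a_k=1  p_k/q_k = 15/2
…
k=4  a_k=1  p_k/q_k = 83/11
k=5  a_k=1  p_k/q_k = 151/20
(x₁, y₁) = (151, 20);  151² − 57·20² = 1 ✓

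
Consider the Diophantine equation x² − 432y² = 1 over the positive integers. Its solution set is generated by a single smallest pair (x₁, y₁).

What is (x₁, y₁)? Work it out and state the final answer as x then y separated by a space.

1351 65

√432 = [20; 1,3,1,1,1,3,1,40, …], period ℓ=8 (even) → k=7
i=0: a=20 ⇒ p=20, q=1
i=1: a=1 ⇒ p=21, q=1
i=2: a=3 ⇒ p=83, q=4
i=3: a=1 ⇒ p=104, q=5
…
i=6: a=3 ⇒ p=1060, q=51
i=7: a=1 ⇒ p=1351, q=65
→ (1351, 65).  Check: 1351²=1825201, 432·65²=1825200, difference 1.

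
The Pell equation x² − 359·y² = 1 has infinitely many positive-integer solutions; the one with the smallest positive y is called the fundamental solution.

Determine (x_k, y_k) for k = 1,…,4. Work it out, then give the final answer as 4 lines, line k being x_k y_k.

360 19
259199 13680
186622920 9849581
134368243201 7091684640

d=359: √d = [18; 1,17,1,36] (ℓ=4, even), read p_3/q_3
i=0: a=18 ⇒ p=18, q=1
…
i=2: a=17 ⇒ p=341, q=18
i=3: a=1 ⇒ p=360, q=19
→ (360, 19).  Check: 360²=129600, 359·19²=129599, difference 1.
(360+19√359)^2 = 259199 + 13680√359
(360+19√359)^3 = 186622920 + 9849581√359
(360+19√359)^4 = 134368243201 + 7091684640√359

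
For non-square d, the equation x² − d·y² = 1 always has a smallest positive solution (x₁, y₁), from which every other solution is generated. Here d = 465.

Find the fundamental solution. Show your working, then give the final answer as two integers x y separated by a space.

√465 → a₀=21, period (1,1,3,2,2,2,3,1,1,42); ℓ=10 even so k=9
k=0  a_k=21  p_k/q_k = 21/1
k=1  a_k=1  p_k/q_k = 22/1
k=2  a_k=1  p_k/q_k = 43/2
…
k=4  a_k=2  p_k/q_k = 345/16
k=5  a_k=2  p_k/q_k = 841/39
k=6  a_k=2  p_k/q_k = 2027/94
k=7  a_k=3  p_k/q_k = 6922/321
k=8  a_k=1  p_k/q_k = 8949/415
k=9  a_k=1  p_k/q_k = 15871/736
fundamental: x₁=15871, y₁=736  (since 251888641 − 465·541696 = 1)

15871 736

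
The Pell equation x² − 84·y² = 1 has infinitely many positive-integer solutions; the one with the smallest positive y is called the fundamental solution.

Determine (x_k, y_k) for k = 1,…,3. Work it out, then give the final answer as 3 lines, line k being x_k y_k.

55 6
6049 660
665335 72594

[9; 6,18] for √84; ℓ=2 ⇒ convergent index 1
k=0  a_k=9  p_k/q_k = 9/1
k=1  a_k=6  p_k/q_k = 55/6
fundamental: x₁=55, y₁=6  (since 3025 − 84·36 = 1)
(55+6√84)^2 = 6049 + 660√84
(55+6√84)^3 = 665335 + 72594√84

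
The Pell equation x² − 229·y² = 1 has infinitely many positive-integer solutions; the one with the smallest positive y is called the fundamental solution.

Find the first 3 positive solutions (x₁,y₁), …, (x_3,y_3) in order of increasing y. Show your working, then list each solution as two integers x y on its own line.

5848201 386460
68402909872801 4520191516920
800067931842043513801 52869977098885735380

√229 → a₀=15, period (7,1,1,7,30); ℓ=5 odd so k=9
step 0: (15, 1)  from 15·(1,0) + (0,1)
step 1: (106, 7)  from 7·(15,1) + (1,0)
…
step 3: (227, 15)  from 1·(121,8) + (106,7)
…
step 5: (51527, 3405)  from 30·(1710,113) + (227,15)
…
step 7: (413926, 27353)  from 1·(362399,23948) + (51527,3405)
step 8: (776325, 51301)  from 1·(413926,27353) + (362399,23948)
step 9: (5848201, 386460)  from 7·(776325,51301) + (413926,27353)
fundamental: x₁=5848201, y₁=386460  (since 34201454936401 − 229·149351331600 = 1)
k=2:  x_2 = 5848201·5848201+229·386460·386460 = 68402909872801,  y_2 = 5848201·386460+386460·5848201 = 4520191516920
k=3:  x_3 = 5848201·68402909872801+229·386460·4520191516920 = 800067931842043513801,  y_3 = 5848201·4520191516920+386460·68402909872801 = 52869977098885735380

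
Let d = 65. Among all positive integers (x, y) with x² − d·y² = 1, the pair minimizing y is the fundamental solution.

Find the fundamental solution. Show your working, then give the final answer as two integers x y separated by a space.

d=65: √d = [8; 16] (ℓ=1, odd), read p_1/q_1
a_0=8:  p_0=8·1+0=8,  q_0=8·0+1=1
a_1=16:  p_1=16·8+1=129,  q_1=16·1+0=16
→ (129, 16).  Check: 129²=16641, 65·16²=16640, difference 1.

129 16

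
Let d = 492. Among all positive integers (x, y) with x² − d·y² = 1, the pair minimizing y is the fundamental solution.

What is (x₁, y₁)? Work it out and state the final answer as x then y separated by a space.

d=492: √d = [22; 5,1,1,10,1,1,5,44] (ℓ=8, even), read p_7/q_7
k=0  a_k=22  p_k/q_k = 22/1
…
k=3  a_k=1  p_k/q_k = 244/11
k=4  a_k=10  p_k/q_k = 2573/116
k=5  a_k=1  p_k/q_k = 2817/127
k=6  a_k=1  p_k/q_k = 5390/243
k=7  a_k=5  p_k/q_k = 29767/1342
(x₁, y₁) = (29767, 1342);  29767² − 492·1342² = 1 ✓

29767 1342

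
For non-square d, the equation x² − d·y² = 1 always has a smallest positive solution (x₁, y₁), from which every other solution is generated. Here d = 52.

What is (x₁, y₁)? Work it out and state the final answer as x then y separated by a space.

[7; 4,1,2,1,4,14] for √52; ℓ=6 ⇒ convergent index 5
step 0: (7, 1)  from 7·(1,0) + (0,1)
step 1: (29, 4)  from 4·(7,1) + (1,0)
step 2: (36, 5)  from 1·(29,4) + (7,1)
step 3: (101, 14)  from 2·(36,5) + (29,4)
step 4: (137, 19)  from 1·(101,14) + (36,5)
step 5: (649, 90)  from 4·(137,19) + (101,14)
→ (649, 90).  Check: 649²=421201, 52·90²=421200, difference 1.

649 90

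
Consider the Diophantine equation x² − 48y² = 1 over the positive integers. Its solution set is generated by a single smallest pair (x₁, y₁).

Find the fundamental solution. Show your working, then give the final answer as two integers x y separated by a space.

7 1

√48 = [6; 1,12, …], period ℓ=2 (even) → k=1
k=0  a_k=6  p_k/q_k = 6/1
k=1  a_k=1  p_k/q_k = 7/1
→ (7, 1).  Check: 7²=49, 48·1²=48, difference 1.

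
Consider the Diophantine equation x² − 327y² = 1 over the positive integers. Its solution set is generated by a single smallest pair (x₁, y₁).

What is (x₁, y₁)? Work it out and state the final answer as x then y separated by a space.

[18; 12,36] for √327; ℓ=2 ⇒ convergent index 1
a_0=18:  p_0=18·1+0=18,  q_0=18·0+1=1
a_1=12:  p_1=12·18+1=217,  q_1=12·1+0=12
(x₁, y₁) = (217, 12);  217² − 327·12² = 1 ✓

217 12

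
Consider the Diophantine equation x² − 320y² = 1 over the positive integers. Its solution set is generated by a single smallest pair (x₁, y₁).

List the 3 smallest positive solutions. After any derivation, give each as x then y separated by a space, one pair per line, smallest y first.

161 9
51841 2898
16692641 933147

d=320: √d = [17; 1,7,1,34] (ℓ=4, even), read p_3/q_3
step 0: (17, 1)  from 17·(1,0) + (0,1)
step 1: (18, 1)  from 1·(17,1) + (1,0)
step 2: (143, 8)  from 7·(18,1) + (17,1)
step 3: (161, 9)  from 1·(143,8) + (18,1)
fundamental: x₁=161, y₁=9  (since 25921 − 320·81 = 1)
(161+9√320)^2 = 51841 + 2898√320
(161+9√320)^3 = 16692641 + 933147√320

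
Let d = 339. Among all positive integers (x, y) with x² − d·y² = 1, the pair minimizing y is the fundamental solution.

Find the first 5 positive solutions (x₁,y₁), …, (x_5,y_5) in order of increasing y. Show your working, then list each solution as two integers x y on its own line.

√339 = [18; 2,2,2,1,17,1,2,2,2,36, …], period ℓ=10 (even) → k=9
k=0  a_k=18  p_k/q_k = 18/1
…
k=2  a_k=2  p_k/q_k = 92/5
k=3  a_k=2  p_k/q_k = 221/12
k=4  a_k=1  p_k/q_k = 313/17
…
k=6  a_k=1  p_k/q_k = 5855/318
k=7  a_k=2  p_k/q_k = 17252/937
k=8  a_k=2  p_k/q_k = 40359/2192
k=9  a_k=2  p_k/q_k = 97970/5321
fundamental: x₁=97970, y₁=5321  (since 9598120900 − 339·28313041 = 1)
n=2: (97970,5321)∘(97970,5321) = (97970·97970+339·5321·5321, 97970·5321+5321·97970) = (19196241799,1042596740)
n=3: (19196241799,1042596740)∘(97970,5321) = (97970·19196241799+339·5321·1042596740, 97970·1042596740+5321·19196241799) = (3761311617998090,204286405230279)
n=4: (3761311617998090,204286405230279)∘(97970,5321) = (97970·3761311617998090+339·5321·204286405230279, 97970·204286405230279+5321·3761311617998090) = (736991398411349512801,40027878239778270520)
n=5: (736991398411349512801,40027878239778270520)∘(97970,5321) = (97970·736991398411349512801+339·5321·40027878239778270520, 97970·40027878239778270520+5321·736991398411349512801) = (144406094600958511920229850,7843062462097867920458521)

97970 5321
19196241799 1042596740
3761311617998090 204286405230279
736991398411349512801 40027878239778270520
144406094600958511920229850 7843062462097867920458521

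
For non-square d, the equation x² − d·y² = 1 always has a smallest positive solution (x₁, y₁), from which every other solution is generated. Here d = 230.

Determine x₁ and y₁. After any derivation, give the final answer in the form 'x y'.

91 6

d=230: √d = [15; 6,30] (ℓ=2, even), read p_1/q_1
k=0  a_k=15  p_k/q_k = 15/1
k=1  a_k=6  p_k/q_k = 91/6
→ (91, 6).  Check: 91²=8281, 230·6²=8280, difference 1.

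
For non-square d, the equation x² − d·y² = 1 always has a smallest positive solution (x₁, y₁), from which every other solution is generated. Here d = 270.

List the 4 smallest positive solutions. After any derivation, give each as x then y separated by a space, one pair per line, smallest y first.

5291 322
55989361 3407404
592479412811 36057148806
6269617090376641 381556745257688

[16; 2,3,6,3,2,32] for √270; ℓ=6 ⇒ convergent index 5
step 0: (16, 1)  from 16·(1,0) + (0,1)
step 1: (33, 2)  from 2·(16,1) + (1,0)
step 2: (115, 7)  from 3·(33,2) + (16,1)
step 3: (723, 44)  from 6·(115,7) + (33,2)
step 4: (2284, 139)  from 3·(723,44) + (115,7)
step 5: (5291, 322)  from 2·(2284,139) + (723,44)
(x₁, y₁) = (5291, 322);  5291² − 270·322² = 1 ✓
n=2: (5291,322)∘(5291,322) = (5291·5291+270·322·322, 5291·322+322·5291) = (55989361,3407404)
n=3: (55989361,3407404)∘(5291,322) = (5291·55989361+270·322·3407404, 5291·3407404+322·55989361) = (592479412811,36057148806)
n=4: (592479412811,36057148806)∘(5291,322) = (5291·592479412811+270·322·36057148806, 5291·36057148806+322·592479412811) = (6269617090376641,381556745257688)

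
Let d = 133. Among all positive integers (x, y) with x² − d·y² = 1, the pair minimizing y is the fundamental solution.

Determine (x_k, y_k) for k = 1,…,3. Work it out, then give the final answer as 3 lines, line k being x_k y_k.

2588599 224460
13401689565601 1162073863080
69383200415647777399 6016286479789825380

√133 = [11; 1,1,7,5,1,…,1,1,22, …], period ℓ=16 (even) → k=15
a_0=11:  p_0=11·1+0=11,  q_0=11·0+1=1
…
a_2=1:  p_2=1·12+11=23,  q_2=1·1+1=2
…
a_4=5:  p_4=5·173+23=888,  q_4=5·15+2=77
a_5=1:  p_5=1·888+173=1061,  q_5=1·77+15=92
a_6=1:  p_6=1·1061+888=1949,  q_6=1·92+77=169
…
a_10=1:  p_10=1·10979+7969=18948,  q_10=1·952+691=1643
a_11=1:  p_11=1·18948+10979=29927,  q_11=1·1643+952=2595
a_12=5:  p_12=5·29927+18948=168583,  q_12=5·2595+1643=14618
…
a_14=1:  p_14=1·1210008+168583=1378591,  q_14=1·104921+14618=119539
a_15=1:  p_15=1·1378591+1210008=2588599,  q_15=1·119539+104921=224460
→ (2588599, 224460).  Check: 2588599²=6700844782801, 133·224460²=6700844782800, difference 1.
(x_2, y_2) = (2588599·2588599 + 133·224460·224460, 2588599·224460 + 224460·2588599) = (13401689565601, 1162073863080)
(x_3, y_3) = (2588599·13401689565601 + 133·224460·1162073863080, 2588599·1162073863080 + 224460·13401689565601) = (69383200415647777399, 6016286479789825380)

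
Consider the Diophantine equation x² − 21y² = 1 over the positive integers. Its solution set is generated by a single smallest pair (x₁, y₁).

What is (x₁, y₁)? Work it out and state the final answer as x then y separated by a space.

55 12

[4; 1,1,2,1,1,8] for √21; ℓ=6 ⇒ convergent index 5
step 0: (4, 1)  from 4·(1,0) + (0,1)
…
step 3: (23, 5)  from 2·(9,2) + (5,1)
step 4: (32, 7)  from 1·(23,5) + (9,2)
step 5: (55, 12)  from 1·(32,7) + (23,5)
→ (55, 12).  Check: 55²=3025, 21·12²=3024, difference 1.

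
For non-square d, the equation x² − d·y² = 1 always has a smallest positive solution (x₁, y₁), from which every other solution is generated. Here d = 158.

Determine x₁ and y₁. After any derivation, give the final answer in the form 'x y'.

7743 616

√158 = [12; 1,1,3,12,3,1,1,24, …], period ℓ=8 (even) → k=7
k=0  a_k=12  p_k/q_k = 12/1
…
k=5  a_k=3  p_k/q_k = 3331/265
k=6  a_k=1  p_k/q_k = 4412/351
k=7  a_k=1  p_k/q_k = 7743/616
fundamental: x₁=7743, y₁=616  (since 59954049 − 158·379456 = 1)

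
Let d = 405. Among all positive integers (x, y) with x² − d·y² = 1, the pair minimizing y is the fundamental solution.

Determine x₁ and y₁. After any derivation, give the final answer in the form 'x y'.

161 8

d=405: √d = [20; 8,40] (ℓ=2, even), read p_1/q_1
i=0: a=20 ⇒ p=20, q=1
i=1: a=8 ⇒ p=161, q=8
→ (161, 8).  Check: 161²=25921, 405·8²=25920, difference 1.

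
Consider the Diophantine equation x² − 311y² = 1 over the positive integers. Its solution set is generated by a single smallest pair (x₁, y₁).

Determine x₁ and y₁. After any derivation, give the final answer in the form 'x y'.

16883880 957397

√311 = [17; 1,1,1,2,1,…,1,1,34, …], period ℓ=16 (even) → k=15
a_0=17:  p_0=17·1+0=17,  q_0=17·0+1=1
…
a_6=6:  p_6=6·194+141=1305,  q_6=6·11+8=74
a_7=3:  p_7=3·1305+194=4109,  q_7=3·74+11=233
…
a_12=2:  p_12=2·1594239+1376656=4565134,  q_12=2·90401+78063=258865
…
a_14=1:  p_14=1·6159373+4565134=10724507,  q_14=1·349266+258865=608131
a_15=1:  p_15=1·10724507+6159373=16883880,  q_15=1·608131+349266=957397
→ (16883880, 957397).  Check: 16883880²=285065403854400, 311·957397²=285065403854399, difference 1.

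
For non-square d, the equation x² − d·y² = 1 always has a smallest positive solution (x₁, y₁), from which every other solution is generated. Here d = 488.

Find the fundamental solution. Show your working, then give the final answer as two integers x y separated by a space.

d=488: √d = [22; 11,44] (ℓ=2, even), read p_1/q_1
a_0=22:  p_0=22·1+0=22,  q_0=22·0+1=1
a_1=11:  p_1=11·22+1=243,  q_1=11·1+0=11
fundamental: x₁=243, y₁=11  (since 59049 − 488·121 = 1)

243 11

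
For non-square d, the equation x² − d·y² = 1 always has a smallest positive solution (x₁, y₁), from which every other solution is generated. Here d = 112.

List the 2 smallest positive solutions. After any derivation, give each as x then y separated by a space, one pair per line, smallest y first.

√112 → a₀=10, period (1,1,2,1,1,20); ℓ=6 even so k=5
k=0  a_k=10  p_k/q_k = 10/1
…
k=2  a_k=1  p_k/q_k = 21/2
…
k=4  a_k=1  p_k/q_k = 74/7
k=5  a_k=1  p_k/q_k = 127/12
(x₁, y₁) = (127, 12);  127² − 112·12² = 1 ✓
n=2: (127,12)∘(127,12) = (127·127+112·12·12, 127·12+12·127) = (32257,3048)

127 12
32257 3048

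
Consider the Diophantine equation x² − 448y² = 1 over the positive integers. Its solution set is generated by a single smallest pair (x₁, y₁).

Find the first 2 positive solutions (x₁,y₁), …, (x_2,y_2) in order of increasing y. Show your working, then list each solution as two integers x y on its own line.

127 6
32257 1524

[21; 6,42] for √448; ℓ=2 ⇒ convergent index 1
a_0=21:  p_0=21·1+0=21,  q_0=21·0+1=1
a_1=6:  p_1=6·21+1=127,  q_1=6·1+0=6
(x₁, y₁) = (127, 6);  127² − 448·6² = 1 ✓
(x_2, y_2) = (127·127 + 448·6·6, 127·6 + 6·127) = (32257, 1524)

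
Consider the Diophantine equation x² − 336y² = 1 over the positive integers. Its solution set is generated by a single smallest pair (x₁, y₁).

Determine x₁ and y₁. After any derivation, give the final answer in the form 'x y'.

√336 → a₀=18, period (3,36); ℓ=2 even so k=1
k=0  a_k=18  p_k/q_k = 18/1
k=1  a_k=3  p_k/q_k = 55/3
→ (55, 3).  Check: 55²=3025, 336·3²=3024, difference 1.

55 3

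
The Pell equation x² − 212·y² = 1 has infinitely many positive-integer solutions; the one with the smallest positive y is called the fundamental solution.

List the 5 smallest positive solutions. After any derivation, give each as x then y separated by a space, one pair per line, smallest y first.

66249 4550
8777860001 602865900
1163048894346249 79878526013650
154101652394311440001 10583744939153731800
20418160737778428282906249 1402325036868112630022750

d=212: √d = [14; 1,1,3,1,1,…,1,1,28] (ℓ=14, even), read p_13/q_13
i=0: a=14 ⇒ p=14, q=1
…
i=2: a=1 ⇒ p=29, q=2
…
i=4: a=1 ⇒ p=131, q=9
i=5: a=1 ⇒ p=233, q=16
i=6: a=1 ⇒ p=364, q=25
…
i=8: a=1 ⇒ p=2781, q=191
…
i=12: a=1 ⇒ p=37114, q=2549
i=13: a=1 ⇒ p=66249, q=4550
→ (66249, 4550).  Check: 66249²=4388930001, 212·4550²=4388930000, difference 1.
n=2: (66249,4550)∘(66249,4550) = (66249·66249+212·4550·4550, 66249·4550+4550·66249) = (8777860001,602865900)
n=3: (8777860001,602865900)∘(66249,4550) = (66249·8777860001+212·4550·602865900, 66249·602865900+4550·8777860001) = (1163048894346249,79878526013650)
n=4: (1163048894346249,79878526013650)∘(66249,4550) = (66249·1163048894346249+212·4550·79878526013650, 66249·79878526013650+4550·1163048894346249) = (154101652394311440001,10583744939153731800)
n=5: (154101652394311440001,10583744939153731800)∘(66249,4550) = (66249·154101652394311440001+212·4550·10583744939153731800, 66249·10583744939153731800+4550·154101652394311440001) = (20418160737778428282906249,1402325036868112630022750)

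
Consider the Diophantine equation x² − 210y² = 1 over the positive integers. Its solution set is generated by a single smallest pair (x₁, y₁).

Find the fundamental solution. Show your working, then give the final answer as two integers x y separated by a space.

29 2

√210 = [14; 2,28, …], period ℓ=2 (even) → k=1
a_0=14:  p_0=14·1+0=14,  q_0=14·0+1=1
a_1=2:  p_1=2·14+1=29,  q_1=2·1+0=2
→ (29, 2).  Check: 29²=841, 210·2²=840, difference 1.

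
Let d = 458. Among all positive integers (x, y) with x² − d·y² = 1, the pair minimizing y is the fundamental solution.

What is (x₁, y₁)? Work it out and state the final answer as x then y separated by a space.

22899 1070

√458 → a₀=21, period (2,2,42); ℓ=3 odd so k=5
i=0: a=21 ⇒ p=21, q=1
i=1: a=2 ⇒ p=43, q=2
…
i=4: a=2 ⇒ p=9181, q=429
i=5: a=2 ⇒ p=22899, q=1070
fundamental: x₁=22899, y₁=1070  (since 524364201 − 458·1144900 = 1)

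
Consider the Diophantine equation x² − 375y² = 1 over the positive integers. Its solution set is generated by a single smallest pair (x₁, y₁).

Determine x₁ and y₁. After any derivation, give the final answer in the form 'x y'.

[19; 2,1,2,1,5,1,2,1,2,38] for √375; ℓ=10 ⇒ convergent index 9
k=0  a_k=19  p_k/q_k = 19/1
…
k=2  a_k=1  p_k/q_k = 58/3
…
k=5  a_k=5  p_k/q_k = 1220/63
k=6  a_k=1  p_k/q_k = 1433/74
k=7  a_k=2  p_k/q_k = 4086/211
k=8  a_k=1  p_k/q_k = 5519/285
k=9  a_k=2  p_k/q_k = 15124/781
→ (15124, 781).  Check: 15124²=228735376, 375·781²=228735375, difference 1.

15124 781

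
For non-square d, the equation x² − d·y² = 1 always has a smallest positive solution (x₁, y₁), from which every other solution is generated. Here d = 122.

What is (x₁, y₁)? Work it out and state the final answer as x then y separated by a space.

243 22

√122 → a₀=11, period (22); ℓ=1 odd so k=1
k=0  a_k=11  p_k/q_k = 11/1
k=1  a_k=22  p_k/q_k = 243/22
fundamental: x₁=243, y₁=22  (since 59049 − 122·484 = 1)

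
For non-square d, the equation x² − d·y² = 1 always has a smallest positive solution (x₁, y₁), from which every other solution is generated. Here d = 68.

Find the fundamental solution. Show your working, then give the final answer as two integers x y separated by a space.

d=68: √d = [8; 4,16] (ℓ=2, even), read p_1/q_1
k=0  a_k=8  p_k/q_k = 8/1
k=1  a_k=4  p_k/q_k = 33/4
(x₁, y₁) = (33, 4);  33² − 68·4² = 1 ✓

33 4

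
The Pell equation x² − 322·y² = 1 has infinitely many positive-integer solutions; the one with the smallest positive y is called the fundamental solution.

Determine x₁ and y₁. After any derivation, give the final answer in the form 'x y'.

[17; 1,16,1,34] for √322; ℓ=4 ⇒ convergent index 3
step 0: (17, 1)  from 17·(1,0) + (0,1)
…
step 2: (305, 17)  from 16·(18,1) + (17,1)
step 3: (323, 18)  from 1·(305,17) + (18,1)
fundamental: x₁=323, y₁=18  (since 104329 − 322·324 = 1)

323 18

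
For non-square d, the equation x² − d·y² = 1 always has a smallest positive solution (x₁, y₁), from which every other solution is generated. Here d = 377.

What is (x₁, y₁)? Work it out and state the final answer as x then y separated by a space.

233 12

[19; 2,2,2,38] for √377; ℓ=4 ⇒ convergent index 3
i=0: a=19 ⇒ p=19, q=1
…
i=2: a=2 ⇒ p=97, q=5
i=3: a=2 ⇒ p=233, q=12
→ (233, 12).  Check: 233²=54289, 377·12²=54288, difference 1.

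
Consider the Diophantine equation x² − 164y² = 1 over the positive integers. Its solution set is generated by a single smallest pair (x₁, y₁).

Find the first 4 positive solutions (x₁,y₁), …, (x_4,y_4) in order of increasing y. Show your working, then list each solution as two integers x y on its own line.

2049 160
8396801 655680
34410088449 2686976480
141012534067201 11011228959360

[12; 1,4,6,4,1,24] for √164; ℓ=6 ⇒ convergent index 5
a_0=12:  p_0=12·1+0=12,  q_0=12·0+1=1
a_1=1:  p_1=1·12+1=13,  q_1=1·1+0=1
a_2=4:  p_2=4·13+12=64,  q_2=4·1+1=5
a_3=6:  p_3=6·64+13=397,  q_3=6·5+1=31
a_4=4:  p_4=4·397+64=1652,  q_4=4·31+5=129
a_5=1:  p_5=1·1652+397=2049,  q_5=1·129+31=160
(x₁, y₁) = (2049, 160);  2049² − 164·160² = 1 ✓
(x_2, y_2) = (2049·2049 + 164·160·160, 2049·160 + 160·2049) = (8396801, 655680)
(x_3, y_3) = (2049·8396801 + 164·160·655680, 2049·655680 + 160·8396801) = (34410088449, 2686976480)
(x_4, y_4) = (2049·34410088449 + 164·160·2686976480, 2049·2686976480 + 160·34410088449) = (141012534067201, 11011228959360)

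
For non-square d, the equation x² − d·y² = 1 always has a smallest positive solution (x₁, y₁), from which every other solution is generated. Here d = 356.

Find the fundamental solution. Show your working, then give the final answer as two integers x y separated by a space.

500001 26500

√356 = [18; 1,6,1,1,2,…,6,1,36, …], period ℓ=14 (even) → k=13
i=0: a=18 ⇒ p=18, q=1
…
i=2: a=6 ⇒ p=132, q=7
…
i=12: a=6 ⇒ p=433982, q=23001
i=13: a=1 ⇒ p=500001, q=26500
fundamental: x₁=500001, y₁=26500  (since 250001000001 − 356·702250000 = 1)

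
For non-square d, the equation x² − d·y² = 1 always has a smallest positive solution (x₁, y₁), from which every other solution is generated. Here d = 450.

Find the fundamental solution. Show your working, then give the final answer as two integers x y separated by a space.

19601 924

√450 = [21; 4,1,2,4,2,1,4,42, …], period ℓ=8 (even) → k=7
step 0: (21, 1)  from 21·(1,0) + (0,1)
…
step 2: (106, 5)  from 1·(85,4) + (21,1)
step 3: (297, 14)  from 2·(106,5) + (85,4)
step 4: (1294, 61)  from 4·(297,14) + (106,5)
…
step 6: (4179, 197)  from 1·(2885,136) + (1294,61)
step 7: (19601, 924)  from 4·(4179,197) + (2885,136)
→ (19601, 924).  Check: 19601²=384199201, 450·924²=384199200, difference 1.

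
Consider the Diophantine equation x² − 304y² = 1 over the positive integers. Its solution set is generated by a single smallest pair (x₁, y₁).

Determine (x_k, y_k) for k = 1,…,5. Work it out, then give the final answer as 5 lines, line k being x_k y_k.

57799 3315
6681448801 383207370
772362118440199 44298005553945
89283516160768675201 5120760845641726740
10320995900380175197444999 591949712190194322136575

d=304: √d = [17; 2,3,2,1,1,1,1,1,2,3,2,34] (ℓ=12, even), read p_11/q_11
a_0=17:  p_0=17·1+0=17,  q_0=17·0+1=1
a_1=2:  p_1=2·17+1=35,  q_1=2·1+0=2
a_2=3:  p_2=3·35+17=122,  q_2=3·2+1=7
a_3=2:  p_3=2·122+35=279,  q_3=2·7+2=16
a_4=1:  p_4=1·279+122=401,  q_4=1·16+7=23
…
a_6=1:  p_6=1·680+401=1081,  q_6=1·39+23=62
a_7=1:  p_7=1·1081+680=1761,  q_7=1·62+39=101
a_8=1:  p_8=1·1761+1081=2842,  q_8=1·101+62=163
…
a_10=3:  p_10=3·7445+2842=25177,  q_10=3·427+163=1444
a_11=2:  p_11=2·25177+7445=57799,  q_11=2·1444+427=3315
→ (57799, 3315).  Check: 57799²=3340724401, 304·3315²=3340724400, difference 1.
(x_2, y_2) = (57799·57799 + 304·3315·3315, 57799·3315 + 3315·57799) = (6681448801, 383207370)
(x_3, y_3) = (57799·6681448801 + 304·3315·383207370, 57799·383207370 + 3315·6681448801) = (772362118440199, 44298005553945)
(x_4, y_4) = (57799·772362118440199 + 304·3315·44298005553945, 57799·44298005553945 + 3315·772362118440199) = (89283516160768675201, 5120760845641726740)
(x_5, y_5) = (57799·89283516160768675201 + 304·3315·5120760845641726740, 57799·5120760845641726740 + 3315·89283516160768675201) = (10320995900380175197444999, 591949712190194322136575)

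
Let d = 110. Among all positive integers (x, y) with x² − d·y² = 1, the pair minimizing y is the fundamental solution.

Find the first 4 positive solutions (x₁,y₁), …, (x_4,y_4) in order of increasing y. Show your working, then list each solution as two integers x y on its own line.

21 2
881 84
36981 3526
1552321 148008

d=110: √d = [10; 2,20] (ℓ=2, even), read p_1/q_1
i=0: a=10 ⇒ p=10, q=1
i=1: a=2 ⇒ p=21, q=2
(x₁, y₁) = (21, 2);  21² − 110·2² = 1 ✓
(x_2, y_2) = (21·21 + 110·2·2, 21·2 + 2·21) = (881, 84)
(x_3, y_3) = (21·881 + 110·2·84, 21·84 + 2·881) = (36981, 3526)
(x_4, y_4) = (21·36981 + 110·2·3526, 21·3526 + 2·36981) = (1552321, 148008)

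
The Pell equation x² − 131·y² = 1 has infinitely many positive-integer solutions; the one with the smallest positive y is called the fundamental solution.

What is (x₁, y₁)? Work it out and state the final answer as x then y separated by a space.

10610 927

d=131: √d = [11; 2,4,11,4,2,22] (ℓ=6, even), read p_5/q_5
a_0=11:  p_0=11·1+0=11,  q_0=11·0+1=1
a_1=2:  p_1=2·11+1=23,  q_1=2·1+0=2
a_2=4:  p_2=4·23+11=103,  q_2=4·2+1=9
a_3=11:  p_3=11·103+23=1156,  q_3=11·9+2=101
a_4=4:  p_4=4·1156+103=4727,  q_4=4·101+9=413
a_5=2:  p_5=2·4727+1156=10610,  q_5=2·413+101=927
(x₁, y₁) = (10610, 927);  10610² − 131·927² = 1 ✓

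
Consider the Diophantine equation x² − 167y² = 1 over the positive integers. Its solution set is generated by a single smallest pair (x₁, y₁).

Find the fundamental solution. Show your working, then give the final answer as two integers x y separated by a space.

168 13

[12; 1,11,1,24] for √167; ℓ=4 ⇒ convergent index 3
step 0: (12, 1)  from 12·(1,0) + (0,1)
…
step 2: (155, 12)  from 11·(13,1) + (12,1)
step 3: (168, 13)  from 1·(155,12) + (13,1)
→ (168, 13).  Check: 168²=28224, 167·13²=28223, difference 1.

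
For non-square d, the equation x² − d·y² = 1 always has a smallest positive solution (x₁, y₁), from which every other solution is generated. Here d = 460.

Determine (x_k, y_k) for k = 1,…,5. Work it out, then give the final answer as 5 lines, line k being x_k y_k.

2535751 118230
12860066268001 599603681460
65219851798297071751 3040891269731634690
330762608834754335913072001 15421886156225925189922920
1677463232230609064240018182143751 78212126485069051161274736991150

[21; 2,4,3,1,2,10,2,1,3,4,2,42] for √460; ℓ=12 ⇒ convergent index 11
i=0: a=21 ⇒ p=21, q=1
i=1: a=2 ⇒ p=43, q=2
…
i=4: a=1 ⇒ p=815, q=38
…
i=6: a=10 ⇒ p=23335, q=1088
i=7: a=2 ⇒ p=48922, q=2281
i=8: a=1 ⇒ p=72257, q=3369
…
i=10: a=4 ⇒ p=1135029, q=52921
i=11: a=2 ⇒ p=2535751, q=118230
fundamental: x₁=2535751, y₁=118230  (since 6430033134001 − 460·13978332900 = 1)
(2535751+118230√460)^2 = 12860066268001 + 599603681460√460
(2535751+118230√460)^3 = 65219851798297071751 + 3040891269731634690√460
(2535751+118230√460)^4 = 330762608834754335913072001 + 15421886156225925189922920√460
(2535751+118230√460)^5 = 1677463232230609064240018182143751 + 78212126485069051161274736991150√460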